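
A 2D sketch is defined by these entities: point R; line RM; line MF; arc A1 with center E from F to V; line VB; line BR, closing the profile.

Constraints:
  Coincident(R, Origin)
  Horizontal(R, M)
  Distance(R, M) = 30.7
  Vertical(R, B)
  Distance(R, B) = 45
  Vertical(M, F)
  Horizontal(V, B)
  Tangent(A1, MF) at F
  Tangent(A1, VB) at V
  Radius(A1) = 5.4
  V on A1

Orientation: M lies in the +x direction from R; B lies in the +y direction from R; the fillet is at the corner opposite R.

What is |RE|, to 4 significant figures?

46.99

R is at the origin; R and M share the same y with |RM| = 30.7 and M on the +x side, so M = (30.70, 0.000). R and B share the same x with |RB| = 45.0 and B on the +y side, so B = (0.000, 45.00). The virtual corner opposite R is at (30.70, 45.00). The tangent condition forces EF to be normal to MF and since A1 is tangent to VB there, EV ⟂ VB, with radius 5.4, so the center E sits 5.4 in from both sides at E = (25.30, 39.60). Then |RE| = |E − R| = 46.99.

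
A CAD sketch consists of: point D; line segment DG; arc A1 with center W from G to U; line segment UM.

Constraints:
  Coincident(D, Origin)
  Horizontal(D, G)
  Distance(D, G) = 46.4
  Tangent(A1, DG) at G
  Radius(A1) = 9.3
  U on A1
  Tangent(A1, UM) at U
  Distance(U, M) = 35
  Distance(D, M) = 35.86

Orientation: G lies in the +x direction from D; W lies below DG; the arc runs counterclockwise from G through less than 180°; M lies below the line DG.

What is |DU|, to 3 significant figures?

39.2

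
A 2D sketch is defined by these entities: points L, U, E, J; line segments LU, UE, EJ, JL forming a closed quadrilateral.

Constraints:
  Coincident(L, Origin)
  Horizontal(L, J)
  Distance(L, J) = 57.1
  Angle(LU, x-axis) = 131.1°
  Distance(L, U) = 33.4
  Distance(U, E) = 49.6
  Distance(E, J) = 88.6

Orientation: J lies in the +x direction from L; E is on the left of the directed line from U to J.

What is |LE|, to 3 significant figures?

68.9

L is at the origin; L and J share the same y with |LJ| = 57.1 and J in +x, so J = (57.1, 0). LU runs at 131.1° with |LU| = 33.4, so U = (-22.0, 25.2). E is determined by |UE| = 49.6 and |EJ| = 88.6 together: it lies at the intersection of circle(U, 49.6) and circle(J, 88.6). With |UJ| = 83.0, the foot of the radical line on UJ is 9.00 from U and the perpendicular offset is √(49.6² − 9.00²) = 48.8. Taking the left-of-UJ solution: E = (1.42, 68.9).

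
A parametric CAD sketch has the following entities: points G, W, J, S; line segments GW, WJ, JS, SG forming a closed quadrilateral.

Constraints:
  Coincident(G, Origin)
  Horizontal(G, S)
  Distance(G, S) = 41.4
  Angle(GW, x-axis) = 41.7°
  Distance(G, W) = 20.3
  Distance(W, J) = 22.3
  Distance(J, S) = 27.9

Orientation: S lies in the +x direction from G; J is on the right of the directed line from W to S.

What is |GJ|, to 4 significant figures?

17.32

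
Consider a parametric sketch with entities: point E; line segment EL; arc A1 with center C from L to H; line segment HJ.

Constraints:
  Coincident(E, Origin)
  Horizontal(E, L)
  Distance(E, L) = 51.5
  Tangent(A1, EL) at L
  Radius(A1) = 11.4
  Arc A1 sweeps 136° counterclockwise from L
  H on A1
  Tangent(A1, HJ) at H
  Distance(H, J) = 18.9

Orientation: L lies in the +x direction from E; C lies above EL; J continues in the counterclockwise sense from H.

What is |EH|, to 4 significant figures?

62.57

Since A1 is tangent to EL there, CL ⟂ EL, so C = L + (0, 11.4) = (51.50, 11.40). On A1, L sits at bearing -90° from C; a 136° counterclockwise sweep puts H at bearing 46°, so H = C + 11.4·(cos 46°, sin 46°) = (59.42, 19.60). Then |EH| = |H − E| = 62.57.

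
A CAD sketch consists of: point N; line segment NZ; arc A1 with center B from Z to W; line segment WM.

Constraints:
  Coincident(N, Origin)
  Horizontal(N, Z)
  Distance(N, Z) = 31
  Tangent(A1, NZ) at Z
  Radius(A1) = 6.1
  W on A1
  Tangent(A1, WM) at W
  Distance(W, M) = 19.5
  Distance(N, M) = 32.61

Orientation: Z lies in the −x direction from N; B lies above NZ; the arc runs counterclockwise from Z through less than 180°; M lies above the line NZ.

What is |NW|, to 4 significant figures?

25.50

N is at the origin; N and Z share the same y with |NZ| = 31.0 and Z on the −x side, so Z = (-31.00, 0.000). A1 meets NZ tangentially, so BZ is at right angles to NZ, so B = Z + (0, 6.1) = (-31.00, 6.100). Since BW ⟂ WM (tangency), |BM| = √(6.1² + 19.5²) = 20.43 regardless of where W sits on A1. So M lies on both circle(N, 32.61) and circle(B, 20.43); the above-NZ intersection is M = (-21.74, 24.31). W is the foot of the tangent from M: W = (-24.99, 5.083).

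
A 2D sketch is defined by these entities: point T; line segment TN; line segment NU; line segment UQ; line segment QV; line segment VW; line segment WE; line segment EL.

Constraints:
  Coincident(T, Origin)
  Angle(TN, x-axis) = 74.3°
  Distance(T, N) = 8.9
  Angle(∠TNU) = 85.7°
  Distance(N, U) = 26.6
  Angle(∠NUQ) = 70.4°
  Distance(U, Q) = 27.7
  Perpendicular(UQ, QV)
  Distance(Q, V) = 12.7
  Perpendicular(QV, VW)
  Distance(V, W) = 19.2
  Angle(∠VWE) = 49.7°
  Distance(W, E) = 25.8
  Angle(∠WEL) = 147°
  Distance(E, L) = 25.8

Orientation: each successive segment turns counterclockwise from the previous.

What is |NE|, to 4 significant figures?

35.93

T is at the origin; TN runs at 74.3° with length 8.9, so N = (2.408, 8.568). ∠TNU = 85.7° gives NU at 168.6° from the x-axis; with |NU| = 26.6, U = (-23.67, 13.83). ∠NUQ = 70.4° gives UQ at -81.80° from the x-axis; with |UQ| = 27.7, Q = (-19.72, -13.59). UQ ⟂ QV, so QV runs at 8.200°; with |QV| = 12.7, V = (-7.146, -11.78). The perpendicularity gives VW at right angles to QV, so VW runs at 98.20°; with |VW| = 19.2, W = (-9.884, 7.224). ∠VWE = 49.7° gives WE at -131.5° from the x-axis; with |WE| = 25.8, E = (-26.98, -12.10). Then |NE| = |E − N| = 35.93.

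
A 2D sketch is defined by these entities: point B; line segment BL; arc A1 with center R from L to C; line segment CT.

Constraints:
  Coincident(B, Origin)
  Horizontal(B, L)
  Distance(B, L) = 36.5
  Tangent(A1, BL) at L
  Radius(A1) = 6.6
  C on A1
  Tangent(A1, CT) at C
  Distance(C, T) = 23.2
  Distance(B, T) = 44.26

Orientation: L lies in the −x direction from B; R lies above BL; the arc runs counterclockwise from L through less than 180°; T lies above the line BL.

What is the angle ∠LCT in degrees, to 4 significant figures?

132.2°

Checks: B = (0.00, 0.00) ✓; ∠(RL, LB) = 90.00° ✓; |RC| = 6.600 ✓; ∠(RC, CT) = 90.00° ✓; |CT| = 23.20 ✓; |BT| = 44.26 ✓.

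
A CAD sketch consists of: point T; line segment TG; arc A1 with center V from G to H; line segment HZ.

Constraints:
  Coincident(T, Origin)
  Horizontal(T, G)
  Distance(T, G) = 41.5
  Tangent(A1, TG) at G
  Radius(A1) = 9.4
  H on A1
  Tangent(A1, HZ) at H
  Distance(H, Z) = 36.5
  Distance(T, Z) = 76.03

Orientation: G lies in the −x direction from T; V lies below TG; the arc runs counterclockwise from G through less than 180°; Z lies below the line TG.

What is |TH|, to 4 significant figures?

50.28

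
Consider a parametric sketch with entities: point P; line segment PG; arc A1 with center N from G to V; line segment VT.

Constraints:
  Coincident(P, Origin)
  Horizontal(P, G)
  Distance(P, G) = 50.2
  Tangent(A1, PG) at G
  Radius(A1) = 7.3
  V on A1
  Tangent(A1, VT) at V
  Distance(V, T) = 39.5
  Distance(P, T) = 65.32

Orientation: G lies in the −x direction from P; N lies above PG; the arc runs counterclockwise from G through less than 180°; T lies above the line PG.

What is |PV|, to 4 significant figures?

43.60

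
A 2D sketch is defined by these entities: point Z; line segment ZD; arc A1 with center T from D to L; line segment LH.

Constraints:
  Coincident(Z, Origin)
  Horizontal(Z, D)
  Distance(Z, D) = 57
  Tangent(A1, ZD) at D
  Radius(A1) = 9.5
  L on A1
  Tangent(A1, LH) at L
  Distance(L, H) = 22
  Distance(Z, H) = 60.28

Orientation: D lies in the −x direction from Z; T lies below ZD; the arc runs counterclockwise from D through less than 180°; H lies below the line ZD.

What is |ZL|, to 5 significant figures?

66.245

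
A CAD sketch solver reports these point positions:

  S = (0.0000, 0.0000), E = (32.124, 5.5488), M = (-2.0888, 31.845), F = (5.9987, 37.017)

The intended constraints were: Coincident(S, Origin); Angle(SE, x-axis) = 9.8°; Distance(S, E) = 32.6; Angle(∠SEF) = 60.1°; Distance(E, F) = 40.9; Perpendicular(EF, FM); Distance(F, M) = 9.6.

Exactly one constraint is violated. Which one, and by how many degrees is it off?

Perpendicular(EF, FM) — off by 7.10°.

S = (0.00, 0.00) ✓; SE at 9.800° ✓; |SE| = 32.60 ✓; ∠SEF = 60.10° ✓; |EF| = 40.90 ✓; ∠(EF, FM) = 82.90° ✗; |FM| = 9.600 ✓.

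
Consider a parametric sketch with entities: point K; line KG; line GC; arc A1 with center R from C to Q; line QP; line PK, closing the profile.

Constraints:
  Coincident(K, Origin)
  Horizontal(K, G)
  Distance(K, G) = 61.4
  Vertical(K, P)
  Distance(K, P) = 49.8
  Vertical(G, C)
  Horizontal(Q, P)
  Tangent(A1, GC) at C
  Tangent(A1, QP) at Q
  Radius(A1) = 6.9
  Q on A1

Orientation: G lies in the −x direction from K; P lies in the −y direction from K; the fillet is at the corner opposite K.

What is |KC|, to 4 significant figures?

74.90

K is at the origin; KG is horizontal with |KG| = 61.4 and G on the −x side, so G = (-61.40, 0.000). K and P share the same x with |KP| = 49.8 and P on the −y side, so P = (0.000, -49.80). The virtual corner opposite K is at (-61.40, -49.80). Since A1 is tangent to GC there, RC ⟂ GC and the tangent condition forces RQ to be normal to QP, with radius 6.9, so the center R sits 6.9 in from both sides at R = (-54.50, -42.90). That places the tangent points at C = (-61.40, -42.90) on GC and Q = (-54.50, -49.80) on QP. Then |KC| = |C − K| = 74.90.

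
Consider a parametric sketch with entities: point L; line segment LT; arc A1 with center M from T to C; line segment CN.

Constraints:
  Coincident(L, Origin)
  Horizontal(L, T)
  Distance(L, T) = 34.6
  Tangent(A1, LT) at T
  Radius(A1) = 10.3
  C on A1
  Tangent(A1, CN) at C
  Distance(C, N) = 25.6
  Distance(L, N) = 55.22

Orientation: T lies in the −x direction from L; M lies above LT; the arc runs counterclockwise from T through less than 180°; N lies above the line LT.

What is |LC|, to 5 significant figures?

30.769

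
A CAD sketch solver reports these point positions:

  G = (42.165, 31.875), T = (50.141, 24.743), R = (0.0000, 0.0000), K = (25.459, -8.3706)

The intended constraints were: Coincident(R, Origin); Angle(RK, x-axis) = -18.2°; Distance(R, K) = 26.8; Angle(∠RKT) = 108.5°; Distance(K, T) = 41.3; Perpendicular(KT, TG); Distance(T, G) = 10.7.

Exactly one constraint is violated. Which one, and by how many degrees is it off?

Perpendicular(KT, TG) — off by 5.10°.

R = (0.00, 0.00) ✓; RK at -18.20° ✓; |RK| = 26.80 ✓; ∠RKT = 108.5° ✓; |KT| = 41.30 ✓; ∠(KT, TG) = 84.90° ✗; |TG| = 10.70 ✓.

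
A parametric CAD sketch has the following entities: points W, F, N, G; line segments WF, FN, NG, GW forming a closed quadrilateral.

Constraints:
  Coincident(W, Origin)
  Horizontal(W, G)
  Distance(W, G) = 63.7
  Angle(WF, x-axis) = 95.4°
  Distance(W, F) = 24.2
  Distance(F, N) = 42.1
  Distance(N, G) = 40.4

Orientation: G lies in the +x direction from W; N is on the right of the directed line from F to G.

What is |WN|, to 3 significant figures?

25.7

W is at the origin; WG is horizontal with |WG| = 63.7 and G in +x, so G = (63.7, 0). WF runs at 95.4° with |WF| = 24.2, so F = (-2.28, 24.1). N is determined by |FN| = 42.1 and |NG| = 40.4 together: it lies at the intersection of circle(F, 42.1) and circle(G, 40.4). With |FG| = 70.2, the foot of the radical line on FG is 36.1 from F and the perpendicular offset is √(42.1² − 36.1²) = 21.6. Taking the right-of-FG solution: N = (24.2, -8.62).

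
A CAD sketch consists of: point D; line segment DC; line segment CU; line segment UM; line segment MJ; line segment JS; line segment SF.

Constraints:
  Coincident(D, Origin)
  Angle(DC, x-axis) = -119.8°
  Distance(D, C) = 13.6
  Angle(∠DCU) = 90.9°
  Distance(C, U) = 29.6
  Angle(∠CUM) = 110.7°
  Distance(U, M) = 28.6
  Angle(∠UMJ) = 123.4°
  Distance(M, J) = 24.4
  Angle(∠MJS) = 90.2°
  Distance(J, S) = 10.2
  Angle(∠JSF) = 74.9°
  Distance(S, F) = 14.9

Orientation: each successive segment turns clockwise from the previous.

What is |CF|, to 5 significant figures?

42.332

D is at the origin; DC runs at -119.8° with length 13.6, so C = (-6.7588, -11.802). ∠DCU = 90.9° gives CU at 151.10° from the x-axis; with |CU| = 29.6, U = (-32.673, 2.5035). ∠CUM = 110.7° gives UM at 81.800° from the x-axis; with |UM| = 28.6, M = (-28.593, 30.811). ∠UMJ = 123.4° gives MJ at 25.200° from the x-axis; with |MJ| = 24.4, J = (-6.5156, 41.200). ∠MJS = 90.2° gives JS at -64.600° from the x-axis; with |JS| = 10.2, S = (-2.1405, 31.986). ∠JSF = 74.9° gives SF at -169.70° from the x-axis; with |SF| = 14.9, F = (-16.800, 29.322). Then |CF| = |F − C| = 42.332.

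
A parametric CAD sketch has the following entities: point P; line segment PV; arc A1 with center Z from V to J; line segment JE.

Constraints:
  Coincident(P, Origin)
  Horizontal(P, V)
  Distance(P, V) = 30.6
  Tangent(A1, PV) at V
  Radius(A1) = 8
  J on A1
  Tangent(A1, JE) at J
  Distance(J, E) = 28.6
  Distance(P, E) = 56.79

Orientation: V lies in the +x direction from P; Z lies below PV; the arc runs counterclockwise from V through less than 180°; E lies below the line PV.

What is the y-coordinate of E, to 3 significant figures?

-33.5

Checks: |ZJ| = 8.000 ✓; ∠(ZJ, JE) = 90.00° ✓; |JE| = 28.60 ✓; |PE| = 56.79 ✓.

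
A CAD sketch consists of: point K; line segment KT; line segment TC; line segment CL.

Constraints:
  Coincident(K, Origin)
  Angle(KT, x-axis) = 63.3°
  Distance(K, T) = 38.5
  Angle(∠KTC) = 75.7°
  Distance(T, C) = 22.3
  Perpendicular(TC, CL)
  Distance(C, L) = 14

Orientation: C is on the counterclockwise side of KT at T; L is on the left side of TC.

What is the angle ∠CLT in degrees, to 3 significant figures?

57.9°

K is at the origin; KT runs at 63.3° with length 38.5, so T = 38.5·(cos 63.3°, sin 63.3°) = (17.3, 34.4). ∠KTC = 75.7°, so TC runs at 63.3° + (180° − 75.7°) = 168° from the x-axis; with |TC| = 22.3, C = T + 22.3·(cos 168°, sin 168°) = (-4.48, 39.2). TC ⟂ CL; with |CL| = 14.0 on the left of TC, L = C + 14.0·(-0.215, -0.977) = (-7.49, 25.5). Then cos ∠CLT = LC·LT / (|LC||LT|), giving 57.9°.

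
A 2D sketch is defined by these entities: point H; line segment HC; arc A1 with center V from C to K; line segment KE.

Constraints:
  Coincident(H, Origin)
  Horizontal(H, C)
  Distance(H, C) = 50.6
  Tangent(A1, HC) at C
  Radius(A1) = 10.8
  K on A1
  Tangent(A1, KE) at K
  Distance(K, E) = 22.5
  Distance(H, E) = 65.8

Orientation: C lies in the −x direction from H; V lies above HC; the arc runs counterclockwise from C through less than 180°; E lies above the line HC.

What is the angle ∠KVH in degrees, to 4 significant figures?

49.14°

Checks: |VK| = 10.80 ✓; ∠(VK, KE) = 90.00° ✓; |KE| = 22.50 ✓; |HE| = 65.80 ✓.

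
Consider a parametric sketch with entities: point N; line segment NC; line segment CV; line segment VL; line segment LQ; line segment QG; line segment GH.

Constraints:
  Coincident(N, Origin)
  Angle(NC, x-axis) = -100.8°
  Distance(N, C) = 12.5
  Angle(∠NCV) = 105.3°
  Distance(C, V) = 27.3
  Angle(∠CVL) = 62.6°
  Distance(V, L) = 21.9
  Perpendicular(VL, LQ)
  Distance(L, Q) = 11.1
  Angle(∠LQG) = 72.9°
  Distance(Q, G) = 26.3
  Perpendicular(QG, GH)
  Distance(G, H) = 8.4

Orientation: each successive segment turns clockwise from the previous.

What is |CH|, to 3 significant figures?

31.8

∠LQG = 72.9° gives QG at -130° from the x-axis; with |QG| = 26.3, G = (-27.7, -18.7). QG is perpendicular to GH, so GH runs at 140°; with |GH| = 8.4, H = (-34.2, -13.3). Then |CH| = |H − C| = 31.8.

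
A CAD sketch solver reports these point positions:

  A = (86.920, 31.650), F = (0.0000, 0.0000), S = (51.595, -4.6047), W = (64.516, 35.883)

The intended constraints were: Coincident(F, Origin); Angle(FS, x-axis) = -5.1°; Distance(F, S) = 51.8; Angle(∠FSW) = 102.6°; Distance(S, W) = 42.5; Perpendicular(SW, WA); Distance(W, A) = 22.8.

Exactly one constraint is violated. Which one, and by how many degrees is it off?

Perpendicular(SW, WA) — off by 7.00°.

F = (0.00, 0.00) ✓; FS at -5.100° ✓; |FS| = 51.80 ✓; ∠FSW = 102.6° ✓; |SW| = 42.50 ✓; ∠(SW, WA) = 83.00° ✗; |WA| = 22.80 ✓.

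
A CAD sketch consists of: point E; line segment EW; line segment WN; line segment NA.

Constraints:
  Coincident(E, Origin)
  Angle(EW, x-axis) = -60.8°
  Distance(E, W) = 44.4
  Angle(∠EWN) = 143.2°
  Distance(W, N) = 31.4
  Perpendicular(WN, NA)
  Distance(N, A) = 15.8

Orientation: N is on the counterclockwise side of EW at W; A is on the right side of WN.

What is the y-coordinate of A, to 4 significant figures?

-65.96

E is at the origin; EW runs at -60.8° with length 44.4, so W = 44.4·(cos -60.8°, sin -60.8°) = (21.66, -38.76). ∠EWN = 143.2°, so WN runs at -60.8° + (180° − 143.2°) = -24.00° from the x-axis; with |WN| = 31.4, N = W + 31.4·(cos -24.00°, sin -24.00°) = (50.35, -51.53). WN ⟂ NA; with |NA| = 15.8 on the right of WN, A = N + 15.8·(-0.4067, -0.9135) = (43.92, -65.96). So A.y = -65.96.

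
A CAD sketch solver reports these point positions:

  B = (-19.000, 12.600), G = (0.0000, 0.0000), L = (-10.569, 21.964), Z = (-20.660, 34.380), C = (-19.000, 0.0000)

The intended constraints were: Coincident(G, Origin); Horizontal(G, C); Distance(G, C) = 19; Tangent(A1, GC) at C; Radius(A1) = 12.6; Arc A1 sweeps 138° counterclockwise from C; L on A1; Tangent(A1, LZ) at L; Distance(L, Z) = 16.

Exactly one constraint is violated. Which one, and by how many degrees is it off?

Tangent(A1, LZ) at L — off by 8.90°.

G = (0.00, 0.00) ✓; G.y = 0.00, C.y = 0.00 ✓; |GC| = 19.00 ✓; ∠(BC, CG) = 90.00° ✓; |BC| = 12.60 ✓; bearing(B→L) − bearing(B→C) = 138.0° ✓; |BL| = 12.60 ✓; ∠(BL, LZ) = 98.90° ✗; |LZ| = 16.00 ✓.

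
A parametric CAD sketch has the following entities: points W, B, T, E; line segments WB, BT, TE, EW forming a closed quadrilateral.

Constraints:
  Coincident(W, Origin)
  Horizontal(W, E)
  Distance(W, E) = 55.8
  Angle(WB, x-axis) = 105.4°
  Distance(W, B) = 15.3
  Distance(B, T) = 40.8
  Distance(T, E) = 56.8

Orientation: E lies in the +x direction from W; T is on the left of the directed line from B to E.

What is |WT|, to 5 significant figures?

51.017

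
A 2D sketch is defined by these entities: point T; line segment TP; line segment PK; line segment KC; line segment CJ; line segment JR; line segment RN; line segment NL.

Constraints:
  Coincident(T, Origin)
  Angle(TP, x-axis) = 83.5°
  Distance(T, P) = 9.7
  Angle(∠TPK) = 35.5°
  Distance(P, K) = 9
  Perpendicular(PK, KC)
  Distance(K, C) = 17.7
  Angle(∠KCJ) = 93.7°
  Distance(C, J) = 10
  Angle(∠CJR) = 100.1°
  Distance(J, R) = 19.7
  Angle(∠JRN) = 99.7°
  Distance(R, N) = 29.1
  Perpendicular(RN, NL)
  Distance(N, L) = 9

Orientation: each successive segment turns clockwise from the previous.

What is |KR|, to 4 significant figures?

14.70

∠KCJ = 93.7° gives CJ at 122.7° from the x-axis; with |CJ| = 10.0, J = (-15.42, 1.600). ∠CJR = 100.1° gives JR at 42.80° from the x-axis; with |JR| = 19.7, R = (-0.9673, 14.99). Then |KR| = |R − K| = 14.70.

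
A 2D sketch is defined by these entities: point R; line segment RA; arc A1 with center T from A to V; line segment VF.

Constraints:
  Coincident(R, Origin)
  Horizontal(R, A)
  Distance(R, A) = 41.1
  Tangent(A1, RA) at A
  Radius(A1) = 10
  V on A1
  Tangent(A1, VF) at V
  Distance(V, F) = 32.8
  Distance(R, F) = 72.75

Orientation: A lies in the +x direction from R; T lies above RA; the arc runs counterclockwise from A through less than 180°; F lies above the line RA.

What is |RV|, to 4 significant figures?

50.70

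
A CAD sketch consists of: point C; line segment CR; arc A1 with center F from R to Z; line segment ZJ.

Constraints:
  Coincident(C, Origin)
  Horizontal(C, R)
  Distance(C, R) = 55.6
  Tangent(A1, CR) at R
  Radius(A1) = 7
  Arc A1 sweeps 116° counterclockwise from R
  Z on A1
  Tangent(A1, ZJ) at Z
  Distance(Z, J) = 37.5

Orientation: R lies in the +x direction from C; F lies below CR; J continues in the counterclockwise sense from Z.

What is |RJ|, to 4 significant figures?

44.93

C is at the origin; CR is horizontal with |CR| = 55.6 and R on the +x side, so R = (55.60, 0.000). A1 meets CR tangentially, so FR is at right angles to CR, so F = R + (0, -7) = (55.60, -7.000). On A1, R sits at bearing 90° from F; a 116° counterclockwise sweep puts Z at bearing 206°, so Z = F + 7.0·(cos 206°, sin 206°) = (49.31, -10.07). Tangency of A1 to ZJ means the radius FZ is perpendicular to ZJ, so ZJ runs along (−sin 206°, cos 206°); with |ZJ| = 37.5, J = (65.75, -43.77). Then |RJ| = |J − R| = 44.93.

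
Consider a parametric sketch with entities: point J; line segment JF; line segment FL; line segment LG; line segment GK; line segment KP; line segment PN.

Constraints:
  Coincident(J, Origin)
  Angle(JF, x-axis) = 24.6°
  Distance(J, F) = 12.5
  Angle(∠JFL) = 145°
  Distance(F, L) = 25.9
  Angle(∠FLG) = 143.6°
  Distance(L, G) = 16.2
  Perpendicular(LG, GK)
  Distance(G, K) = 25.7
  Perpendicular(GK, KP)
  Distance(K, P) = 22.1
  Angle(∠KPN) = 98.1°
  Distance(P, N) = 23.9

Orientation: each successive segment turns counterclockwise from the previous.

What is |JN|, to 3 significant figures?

29.6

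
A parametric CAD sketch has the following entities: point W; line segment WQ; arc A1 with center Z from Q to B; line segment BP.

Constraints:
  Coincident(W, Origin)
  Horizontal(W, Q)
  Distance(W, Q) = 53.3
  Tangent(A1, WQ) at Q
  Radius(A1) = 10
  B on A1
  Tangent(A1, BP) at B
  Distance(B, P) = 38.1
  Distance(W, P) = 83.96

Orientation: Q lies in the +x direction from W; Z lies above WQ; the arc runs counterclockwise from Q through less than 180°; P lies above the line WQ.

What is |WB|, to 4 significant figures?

63.61

W is at the origin; W and Q share the same y with |WQ| = 53.3 and Q on the +x side, so Q = (53.30, 0.000). The tangent condition forces ZQ to be normal to WQ, so Z = Q + (0, 10) = (53.30, 10.00). Since ZB ⟂ BP (tangency), |ZP| = √(10.0² + 38.1²) = 39.39 regardless of where B sits on A1. So P lies on both circle(W, 83.96) and circle(Z, 39.39); the above-WQ intersection is P = (70.65, 45.36). B is the foot of the tangent from P: B = (63.10, 8.019).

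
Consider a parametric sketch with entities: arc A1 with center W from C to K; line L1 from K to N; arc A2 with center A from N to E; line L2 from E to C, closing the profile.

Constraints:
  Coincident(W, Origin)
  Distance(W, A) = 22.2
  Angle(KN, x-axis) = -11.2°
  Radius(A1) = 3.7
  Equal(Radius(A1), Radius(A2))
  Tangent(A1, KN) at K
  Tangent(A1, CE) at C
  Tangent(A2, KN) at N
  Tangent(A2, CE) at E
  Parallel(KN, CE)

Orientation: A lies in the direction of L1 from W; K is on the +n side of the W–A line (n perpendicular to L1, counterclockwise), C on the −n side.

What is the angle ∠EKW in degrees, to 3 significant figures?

71.6°

Tangency of A1 to both parallel lines with radius 3.7 puts K and C at W ± 3.7·n: K = (0.719, 3.63), C = (-0.719, -3.63). Equal radii place N and E the same way about A: N = A + 3.7·n = (22.5, -0.682), E = A − 3.7·n = (21.1, -7.94). Then cos ∠EKW = KE·KW / (|KE||KW|), giving 71.6°.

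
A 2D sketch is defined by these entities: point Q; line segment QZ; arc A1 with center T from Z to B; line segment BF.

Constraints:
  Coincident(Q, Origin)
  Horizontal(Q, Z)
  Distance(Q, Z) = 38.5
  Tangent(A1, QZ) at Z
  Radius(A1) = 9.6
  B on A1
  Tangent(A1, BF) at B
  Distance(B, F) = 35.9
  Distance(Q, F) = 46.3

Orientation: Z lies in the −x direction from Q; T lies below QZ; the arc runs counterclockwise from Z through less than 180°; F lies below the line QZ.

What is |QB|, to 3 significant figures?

48.2

Checks: |TB| = 9.600 ✓; ∠(TB, BF) = 90.00° ✓; |BF| = 35.90 ✓; |QF| = 46.30 ✓.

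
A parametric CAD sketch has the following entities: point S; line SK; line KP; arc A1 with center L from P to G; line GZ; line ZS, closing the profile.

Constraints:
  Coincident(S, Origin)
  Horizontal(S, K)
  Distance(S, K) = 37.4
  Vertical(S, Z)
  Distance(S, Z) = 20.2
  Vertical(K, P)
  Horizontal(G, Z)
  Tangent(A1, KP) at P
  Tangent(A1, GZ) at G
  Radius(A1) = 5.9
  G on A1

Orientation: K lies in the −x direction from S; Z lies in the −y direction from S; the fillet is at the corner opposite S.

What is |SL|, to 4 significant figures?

34.59

S is at the origin; SK is horizontal with |SK| = 37.4 and K on the −x side, so K = (-37.40, 0.000). SZ is vertical with |SZ| = 20.2 and Z on the −y side, so Z = (0.000, -20.20). The virtual corner opposite S is at (-37.40, -20.20). Tangency of A1 to KP means the radius LP is perpendicular to KP and A1 meets GZ tangentially, so LG is at right angles to GZ, with radius 5.9, so the center L sits 5.9 in from both sides at L = (-31.50, -14.30). Then |SL| = |L − S| = 34.59.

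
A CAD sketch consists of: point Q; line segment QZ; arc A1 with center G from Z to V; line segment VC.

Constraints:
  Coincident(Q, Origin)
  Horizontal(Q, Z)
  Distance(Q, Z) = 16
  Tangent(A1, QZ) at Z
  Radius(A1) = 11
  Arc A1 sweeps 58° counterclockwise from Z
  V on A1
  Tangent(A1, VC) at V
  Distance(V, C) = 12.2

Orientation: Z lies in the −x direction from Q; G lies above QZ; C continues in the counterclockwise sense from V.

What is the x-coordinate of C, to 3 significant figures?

-0.206

Q is at the origin; QZ is horizontal with |QZ| = 16.0 and Z on the −x side, so Z = (-16.0, 0.00). Since A1 is tangent to QZ there, GZ ⟂ QZ, so G = Z + (0, 11) = (-16.0, 11.0). On A1, Z sits at bearing -90° from G; a 58° counterclockwise sweep puts V at bearing -32°, so V = G + 11.0·(cos -32°, sin -32°) = (-6.67, 5.17). Since A1 is tangent to VC there, GV ⟂ VC, so VC runs along (−sin -32°, cos -32°); with |VC| = 12.2, C = (-0.206, 15.5). So C.x = -0.206.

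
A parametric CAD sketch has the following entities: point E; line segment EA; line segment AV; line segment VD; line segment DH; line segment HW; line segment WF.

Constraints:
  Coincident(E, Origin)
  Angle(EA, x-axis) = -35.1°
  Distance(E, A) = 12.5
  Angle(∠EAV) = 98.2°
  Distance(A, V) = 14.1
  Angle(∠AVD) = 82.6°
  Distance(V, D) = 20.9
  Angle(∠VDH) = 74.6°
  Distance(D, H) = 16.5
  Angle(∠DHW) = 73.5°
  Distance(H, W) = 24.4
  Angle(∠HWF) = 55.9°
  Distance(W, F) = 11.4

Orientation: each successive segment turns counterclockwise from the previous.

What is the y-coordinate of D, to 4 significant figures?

15.33

E is at the origin; EA runs at -35.1° with length 12.5, so A = (10.23, -7.188). ∠EAV = 98.2° gives AV at 46.70° from the x-axis; with |AV| = 14.1, V = (19.90, 3.074). ∠AVD = 82.6° gives VD at 144.1° from the x-axis; with |VD| = 20.9, D = (2.967, 15.33). So D.y = 15.33.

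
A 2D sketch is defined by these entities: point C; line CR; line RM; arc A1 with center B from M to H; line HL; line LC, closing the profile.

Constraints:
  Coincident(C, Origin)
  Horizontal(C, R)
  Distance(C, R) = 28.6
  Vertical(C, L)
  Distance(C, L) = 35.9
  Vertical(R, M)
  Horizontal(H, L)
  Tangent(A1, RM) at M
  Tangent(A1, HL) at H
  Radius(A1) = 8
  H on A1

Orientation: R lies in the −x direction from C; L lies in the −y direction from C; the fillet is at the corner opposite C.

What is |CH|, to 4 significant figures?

41.39

C is at the origin; C and R share the same y with |CR| = 28.6 and R on the −x side, so R = (-28.60, 0.000). CL is vertical with |CL| = 35.9 and L on the −y side, so L = (0.000, -35.90). The virtual corner opposite C is at (-28.60, -35.90). The tangent condition forces BM to be normal to RM and the tangent condition forces BH to be normal to HL, with radius 8.0, so the center B sits 8.0 in from both sides at B = (-20.60, -27.90). That places the tangent points at M = (-28.60, -27.90) on RM and H = (-20.60, -35.90) on HL. Then |CH| = |H − C| = 41.39.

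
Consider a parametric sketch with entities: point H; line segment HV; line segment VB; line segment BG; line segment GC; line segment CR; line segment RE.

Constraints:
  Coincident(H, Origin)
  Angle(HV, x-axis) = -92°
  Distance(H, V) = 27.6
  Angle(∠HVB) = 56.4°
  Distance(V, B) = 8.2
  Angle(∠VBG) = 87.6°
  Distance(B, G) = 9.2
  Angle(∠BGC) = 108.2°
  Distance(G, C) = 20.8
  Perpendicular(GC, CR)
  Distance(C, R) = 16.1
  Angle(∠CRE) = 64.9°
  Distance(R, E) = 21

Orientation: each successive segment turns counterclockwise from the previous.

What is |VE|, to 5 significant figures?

4.9749

GC is perpendicular to CR, so CR runs at -74.200°; with |CR| = 16.1, R = (-14.754, -36.814). ∠CRE = 64.9° gives RE at 40.900° from the x-axis; with |RE| = 21.0, E = (1.1189, -23.065). Then |VE| = |E − V| = 4.9749.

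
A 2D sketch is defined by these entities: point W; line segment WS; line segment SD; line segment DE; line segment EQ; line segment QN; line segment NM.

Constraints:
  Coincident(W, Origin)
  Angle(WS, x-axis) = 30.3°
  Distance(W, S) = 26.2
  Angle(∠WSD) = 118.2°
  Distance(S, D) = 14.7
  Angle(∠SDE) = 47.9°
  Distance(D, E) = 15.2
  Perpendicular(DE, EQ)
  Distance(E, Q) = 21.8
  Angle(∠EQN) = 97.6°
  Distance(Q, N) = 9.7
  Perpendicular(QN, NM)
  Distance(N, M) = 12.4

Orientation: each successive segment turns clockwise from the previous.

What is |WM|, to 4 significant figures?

31.95

W is at the origin; WS runs at 30.3° with length 26.2, so S = (22.62, 13.22). ∠WSD = 118.2° gives SD at -31.50° from the x-axis; with |SD| = 14.7, D = (35.15, 5.538). ∠SDE = 47.9° gives DE at -163.6° from the x-axis; with |DE| = 15.2, E = (20.57, 1.246). DE is perpendicular to EQ, so EQ runs at 106.4°; with |EQ| = 21.8, Q = (14.42, 22.16). ∠EQN = 97.6° gives QN at 24.00° from the x-axis; with |QN| = 9.7, N = (23.28, 26.10). QN is perpendicular to NM, so NM runs at -66.00°; with |NM| = 12.4, M = (28.32, 14.78). Then |WM| = |M − W| = 31.95.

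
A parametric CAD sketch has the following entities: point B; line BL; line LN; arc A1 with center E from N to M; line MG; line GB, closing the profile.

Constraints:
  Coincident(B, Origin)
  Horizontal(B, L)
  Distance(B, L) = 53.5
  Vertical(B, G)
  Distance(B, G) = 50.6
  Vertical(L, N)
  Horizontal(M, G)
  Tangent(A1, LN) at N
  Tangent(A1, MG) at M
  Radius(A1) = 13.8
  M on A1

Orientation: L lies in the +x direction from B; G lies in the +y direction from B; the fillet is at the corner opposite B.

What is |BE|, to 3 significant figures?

54.1

B is at the origin; BL is horizontal with |BL| = 53.5 and L on the +x side, so L = (53.5, 0.00). B and G share the same x with |BG| = 50.6 and G on the +y side, so G = (0.00, 50.6). The virtual corner opposite B is at (53.5, 50.6). The tangent condition forces EN to be normal to LN and tangency of A1 to MG means the radius EM is perpendicular to MG, with radius 13.8, so the center E sits 13.8 in from both sides at E = (39.7, 36.8). Then |BE| = |E − B| = 54.1.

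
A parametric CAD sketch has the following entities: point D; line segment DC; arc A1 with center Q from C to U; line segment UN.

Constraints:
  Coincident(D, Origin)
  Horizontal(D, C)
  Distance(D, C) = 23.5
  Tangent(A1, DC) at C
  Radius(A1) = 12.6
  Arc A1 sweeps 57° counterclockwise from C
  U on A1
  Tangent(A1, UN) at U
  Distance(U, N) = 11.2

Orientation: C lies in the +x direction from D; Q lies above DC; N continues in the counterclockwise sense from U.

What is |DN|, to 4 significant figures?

42.92

D is at the origin; D and C share the same y with |DC| = 23.5 and C on the +x side, so C = (23.50, 0.000). A1 meets DC tangentially, so QC is at right angles to DC, so Q = C + (0, 12.6) = (23.50, 12.60). On A1, C sits at bearing -90° from Q; a 57° counterclockwise sweep puts U at bearing -33°, so U = Q + 12.6·(cos -33°, sin -33°) = (34.07, 5.738). A1 meets UN tangentially, so QU is at right angles to UN, so UN runs along (−sin -33°, cos -33°); with |UN| = 11.2, N = (40.17, 15.13). Then |DN| = |N − D| = 42.92.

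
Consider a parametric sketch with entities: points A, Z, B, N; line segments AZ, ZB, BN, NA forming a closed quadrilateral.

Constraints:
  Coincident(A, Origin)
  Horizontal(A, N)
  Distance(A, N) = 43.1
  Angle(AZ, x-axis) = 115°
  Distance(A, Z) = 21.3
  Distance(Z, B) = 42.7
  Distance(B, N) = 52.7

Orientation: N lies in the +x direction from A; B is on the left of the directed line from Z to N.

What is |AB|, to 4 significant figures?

53.27

Checks: |ZB| = 42.70 ✓; |BN| = 52.70 ✓.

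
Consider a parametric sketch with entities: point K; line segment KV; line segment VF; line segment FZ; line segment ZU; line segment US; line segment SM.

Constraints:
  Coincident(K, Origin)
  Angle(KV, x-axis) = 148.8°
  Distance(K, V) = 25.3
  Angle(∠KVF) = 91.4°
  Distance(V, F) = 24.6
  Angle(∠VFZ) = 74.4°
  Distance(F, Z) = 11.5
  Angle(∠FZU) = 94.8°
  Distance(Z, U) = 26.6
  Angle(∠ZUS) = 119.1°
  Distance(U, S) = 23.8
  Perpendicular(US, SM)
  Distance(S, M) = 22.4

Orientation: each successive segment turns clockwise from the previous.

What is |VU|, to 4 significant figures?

7.647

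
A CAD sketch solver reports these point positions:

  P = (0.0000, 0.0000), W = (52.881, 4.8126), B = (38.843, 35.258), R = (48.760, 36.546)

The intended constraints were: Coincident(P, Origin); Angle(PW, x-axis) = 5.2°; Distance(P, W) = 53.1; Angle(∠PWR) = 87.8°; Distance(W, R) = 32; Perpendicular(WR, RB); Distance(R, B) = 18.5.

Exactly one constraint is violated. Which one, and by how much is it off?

Distance(R, B) = 18.5 — off by 8.50.

P = (0.00, 0.00) ✓; PW at 5.200° ✓; |PW| = 53.10 ✓; ∠PWR = 87.80° ✓; |WR| = 32.00 ✓; ∠(WR, RB) = 90.00° ✓; |RB| = 10.00 ✗.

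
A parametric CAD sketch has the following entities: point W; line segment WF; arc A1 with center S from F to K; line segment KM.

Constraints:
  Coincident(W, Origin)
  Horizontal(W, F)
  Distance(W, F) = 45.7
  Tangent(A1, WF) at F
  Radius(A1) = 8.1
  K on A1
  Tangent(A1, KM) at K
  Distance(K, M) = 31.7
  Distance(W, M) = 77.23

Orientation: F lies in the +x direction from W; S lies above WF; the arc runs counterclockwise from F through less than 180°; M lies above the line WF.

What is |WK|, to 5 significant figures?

51.980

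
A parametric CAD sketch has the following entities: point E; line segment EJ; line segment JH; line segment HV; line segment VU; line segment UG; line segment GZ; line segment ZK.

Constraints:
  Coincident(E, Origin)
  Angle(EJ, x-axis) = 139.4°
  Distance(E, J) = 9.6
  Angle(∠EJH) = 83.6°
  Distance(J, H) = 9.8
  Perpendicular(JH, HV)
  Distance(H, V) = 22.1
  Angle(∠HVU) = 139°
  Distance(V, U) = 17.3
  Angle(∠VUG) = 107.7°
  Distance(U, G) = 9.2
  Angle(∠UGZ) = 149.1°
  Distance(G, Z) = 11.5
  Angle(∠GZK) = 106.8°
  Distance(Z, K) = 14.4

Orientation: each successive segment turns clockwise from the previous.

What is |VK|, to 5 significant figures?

21.094

∠UGZ = 149.1° gives GZ at 168.80° from the x-axis; with |GZ| = 11.5, Z = (-4.3883, -21.389). ∠GZK = 106.8° gives ZK at 95.600° from the x-axis; with |ZK| = 14.4, K = (-5.7935, -7.0577). Then |VK| = |K − V| = 21.094.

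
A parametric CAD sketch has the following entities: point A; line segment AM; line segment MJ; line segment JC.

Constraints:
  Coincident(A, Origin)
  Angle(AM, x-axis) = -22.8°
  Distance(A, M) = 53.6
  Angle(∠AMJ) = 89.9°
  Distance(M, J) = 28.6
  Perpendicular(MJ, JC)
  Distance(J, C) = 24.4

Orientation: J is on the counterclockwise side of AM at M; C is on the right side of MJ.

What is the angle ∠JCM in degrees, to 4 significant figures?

49.53°

A is at the origin; AM runs at -22.8° with length 53.6, so M = 53.6·(cos -22.8°, sin -22.8°) = (49.41, -20.77). ∠AMJ = 89.9°, so MJ runs at -22.8° + (180° − 89.9°) = 67.30° from the x-axis; with |MJ| = 28.6, J = M + 28.6·(cos 67.30°, sin 67.30°) = (60.45, 5.614). MJ is perpendicular to JC; with |JC| = 24.4 on the right of MJ, C = J + 24.4·(0.9225, -0.3859) = (82.96, -3.802). Then cos ∠JCM = CJ·CM / (|CJ||CM|), giving 49.53°.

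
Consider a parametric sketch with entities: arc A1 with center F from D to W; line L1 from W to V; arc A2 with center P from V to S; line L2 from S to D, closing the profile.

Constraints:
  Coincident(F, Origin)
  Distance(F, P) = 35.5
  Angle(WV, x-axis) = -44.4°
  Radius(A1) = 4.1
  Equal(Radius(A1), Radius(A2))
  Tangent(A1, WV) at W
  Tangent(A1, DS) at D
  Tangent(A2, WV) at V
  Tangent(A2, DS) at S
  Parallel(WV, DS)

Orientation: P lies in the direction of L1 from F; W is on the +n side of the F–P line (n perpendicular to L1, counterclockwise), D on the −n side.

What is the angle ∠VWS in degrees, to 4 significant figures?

13.01°

The slot axis is L1's direction at -44.4°, so u = (cos -44.4°, sin -44.4°) = (0.7145, -0.6997) and n = (−sin -44.4°, cos -44.4°) = (0.6997, 0.7145). F is at the origin and P lies 35.5 along u from F, so P = 35.5·u = (25.36, -24.84). Tangency of A1 to both parallel lines with radius 4.1 puts W and D at F ± 4.1·n: W = (2.869, 2.929), D = (-2.869, -2.929). Equal radii place V and S the same way about P: V = P + 4.1·n = (28.23, -21.91), S = P − 4.1·n = (22.50, -27.77). Then cos ∠VWS = WV·WS / (|WV||WS|), giving 13.01°.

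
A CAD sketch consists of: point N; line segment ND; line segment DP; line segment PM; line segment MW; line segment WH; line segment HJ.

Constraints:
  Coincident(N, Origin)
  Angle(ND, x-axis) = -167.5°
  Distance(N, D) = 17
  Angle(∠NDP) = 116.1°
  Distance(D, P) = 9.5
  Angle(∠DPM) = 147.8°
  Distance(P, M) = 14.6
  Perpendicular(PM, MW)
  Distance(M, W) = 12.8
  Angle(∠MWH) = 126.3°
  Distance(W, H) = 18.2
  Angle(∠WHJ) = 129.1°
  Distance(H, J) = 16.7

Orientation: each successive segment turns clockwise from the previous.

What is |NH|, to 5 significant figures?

6.3709

N is at the origin; ND runs at -167.5° with length 17.0, so D = (-16.597, -3.6795). ∠NDP = 116.1° gives DP at 128.60° from the x-axis; with |DP| = 9.5, P = (-22.524, 3.7450). ∠DPM = 147.8° gives PM at 96.400° from the x-axis; with |PM| = 14.6, M = (-24.151, 18.254). PM ⟂ MW, so MW runs at 6.4000°; with |MW| = 12.8, W = (-11.431, 19.681). ∠MWH = 126.3° gives WH at -47.300° from the x-axis; with |WH| = 18.2, H = (0.91140, 6.3053). Then |NH| = |H − N| = 6.3709.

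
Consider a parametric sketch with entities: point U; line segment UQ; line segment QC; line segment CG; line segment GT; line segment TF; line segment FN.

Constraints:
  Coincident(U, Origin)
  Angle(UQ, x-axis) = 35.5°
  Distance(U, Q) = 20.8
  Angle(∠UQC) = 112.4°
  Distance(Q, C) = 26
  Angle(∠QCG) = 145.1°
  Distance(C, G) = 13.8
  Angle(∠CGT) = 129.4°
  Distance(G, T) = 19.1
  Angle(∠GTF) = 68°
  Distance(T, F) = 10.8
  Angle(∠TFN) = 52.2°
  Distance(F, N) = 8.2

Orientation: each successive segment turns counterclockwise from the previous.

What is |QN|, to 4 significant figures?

40.06

U is at the origin; UQ runs at 35.5° with length 20.8, so Q = (16.93, 12.08). ∠UQC = 112.4° gives QC at 103.1° from the x-axis; with |QC| = 26.0, C = (11.04, 37.40). ∠QCG = 145.1° gives CG at 138.0° from the x-axis; with |CG| = 13.8, G = (0.7853, 46.64). ∠CGT = 129.4° gives GT at -171.4° from the x-axis; with |GT| = 19.1, T = (-18.10, 43.78). ∠GTF = 68.0° gives TF at -59.40° from the x-axis; with |TF| = 10.8, F = (-12.60, 34.48). ∠TFN = 52.2° gives FN at 68.40° from the x-axis; with |FN| = 8.2, N = (-9.584, 42.11). Then |QN| = |N − Q| = 40.06.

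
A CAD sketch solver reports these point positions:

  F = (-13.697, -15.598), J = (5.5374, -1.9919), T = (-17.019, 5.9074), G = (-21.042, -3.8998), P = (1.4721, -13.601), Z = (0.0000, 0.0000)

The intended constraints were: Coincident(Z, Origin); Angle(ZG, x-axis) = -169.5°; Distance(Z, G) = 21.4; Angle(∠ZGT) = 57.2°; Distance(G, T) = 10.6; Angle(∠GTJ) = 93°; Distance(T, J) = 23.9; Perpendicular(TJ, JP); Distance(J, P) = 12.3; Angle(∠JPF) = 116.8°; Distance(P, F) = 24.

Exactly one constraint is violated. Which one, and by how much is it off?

Distance(P, F) = 24 — off by 8.70.

Z = (0.00, 0.00) ✓; ZG at -169.5° ✓; |ZG| = 21.40 ✓; ∠ZGT = 57.20° ✓; |GT| = 10.60 ✓; ∠GTJ = 93.00° ✓; |TJ| = 23.90 ✓; ∠(TJ, JP) = 90.00° ✓; |JP| = 12.30 ✓; ∠JPF = 116.8° ✓; |PF| = 15.30 ✗.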